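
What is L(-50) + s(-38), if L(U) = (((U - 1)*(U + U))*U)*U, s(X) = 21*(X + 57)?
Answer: 12750399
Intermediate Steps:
s(X) = 1197 + 21*X (s(X) = 21*(57 + X) = 1197 + 21*X)
L(U) = 2*U³*(-1 + U) (L(U) = (((-1 + U)*(2*U))*U)*U = ((2*U*(-1 + U))*U)*U = (2*U²*(-1 + U))*U = 2*U³*(-1 + U))
L(-50) + s(-38) = 2*(-50)³*(-1 - 50) + (1197 + 21*(-38)) = 2*(-125000)*(-51) + (1197 - 798) = 12750000 + 399 = 12750399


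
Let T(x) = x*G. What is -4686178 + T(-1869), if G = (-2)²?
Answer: -4693654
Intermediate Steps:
G = 4
T(x) = 4*x (T(x) = x*4 = 4*x)
-4686178 + T(-1869) = -4686178 + 4*(-1869) = -4686178 - 7476 = -4693654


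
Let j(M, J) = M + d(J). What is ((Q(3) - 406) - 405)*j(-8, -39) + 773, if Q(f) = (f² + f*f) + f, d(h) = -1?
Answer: 7883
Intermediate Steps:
j(M, J) = -1 + M (j(M, J) = M - 1 = -1 + M)
Q(f) = f + 2*f² (Q(f) = (f² + f²) + f = 2*f² + f = f + 2*f²)
((Q(3) - 406) - 405)*j(-8, -39) + 773 = ((3*(1 + 2*3) - 406) - 405)*(-1 - 8) + 773 = ((3*(1 + 6) - 406) - 405)*(-9) + 773 = ((3*7 - 406) - 405)*(-9) + 773 = ((21 - 406) - 405)*(-9) + 773 = (-385 - 405)*(-9) + 773 = -790*(-9) + 773 = 7110 + 773 = 7883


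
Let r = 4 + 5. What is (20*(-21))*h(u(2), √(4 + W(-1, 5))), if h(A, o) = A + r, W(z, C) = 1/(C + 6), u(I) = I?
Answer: -4620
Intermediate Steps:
r = 9
W(z, C) = 1/(6 + C)
h(A, o) = 9 + A (h(A, o) = A + 9 = 9 + A)
(20*(-21))*h(u(2), √(4 + W(-1, 5))) = (20*(-21))*(9 + 2) = -420*11 = -4620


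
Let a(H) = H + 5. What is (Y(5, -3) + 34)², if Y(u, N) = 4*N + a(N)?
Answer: 576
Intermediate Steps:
a(H) = 5 + H
Y(u, N) = 5 + 5*N (Y(u, N) = 4*N + (5 + N) = 5 + 5*N)
(Y(5, -3) + 34)² = ((5 + 5*(-3)) + 34)² = ((5 - 15) + 34)² = (-10 + 34)² = 24² = 576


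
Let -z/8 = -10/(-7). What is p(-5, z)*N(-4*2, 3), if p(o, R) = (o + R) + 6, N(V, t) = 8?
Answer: -584/7 ≈ -83.429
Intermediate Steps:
z = -80/7 (z = -(-80)/(-7) = -(-80)*(-1)/7 = -8*10/7 = -80/7 ≈ -11.429)
p(o, R) = 6 + R + o (p(o, R) = (R + o) + 6 = 6 + R + o)
p(-5, z)*N(-4*2, 3) = (6 - 80/7 - 5)*8 = -73/7*8 = -584/7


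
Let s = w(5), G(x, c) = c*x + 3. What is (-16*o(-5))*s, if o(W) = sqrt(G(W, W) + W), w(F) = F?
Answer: -80*sqrt(23) ≈ -383.67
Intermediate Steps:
G(x, c) = 3 + c*x
o(W) = sqrt(3 + W + W**2) (o(W) = sqrt((3 + W*W) + W) = sqrt((3 + W**2) + W) = sqrt(3 + W + W**2))
s = 5
(-16*o(-5))*s = -16*sqrt(3 - 5 + (-5)**2)*5 = -16*sqrt(3 - 5 + 25)*5 = -16*sqrt(23)*5 = -80*sqrt(23)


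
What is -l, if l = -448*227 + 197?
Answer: 101499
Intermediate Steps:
l = -101499 (l = -101696 + 197 = -101499)
-l = -1*(-101499) = 101499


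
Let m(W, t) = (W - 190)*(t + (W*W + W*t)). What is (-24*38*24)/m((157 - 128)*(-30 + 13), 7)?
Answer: 21888/163650215 ≈ 0.00013375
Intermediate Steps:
m(W, t) = (-190 + W)*(t + W² + W*t) (m(W, t) = (-190 + W)*(t + (W² + W*t)) = (-190 + W)*(t + W² + W*t))
(-24*38*24)/m((157 - 128)*(-30 + 13), 7) = (-24*38*24)/(((157 - 128)*(-30 + 13))³ - 190*7 - 190*(-30 + 13)²*(157 - 128)² + 7*((157 - 128)*(-30 + 13))² - 189*(157 - 128)*(-30 + 13)*7) = (-912*24)/((29*(-17))³ - 1330 - 190*(29*(-17))² + 7*(29*(-17))² - 189*29*(-17)*7) = -21888/((-493)³ - 1330 - 190*(-493)² + 7*(-493)² - 189*(-493)*7) = -21888/(-119823157 - 1330 - 190*243049 + 7*243049 + 652239) = -21888/(-119823157 - 1330 - 46179310 + 1701343 + 652239) = -21888/(-163650215) = -21888*(-1/163650215) = 21888/163650215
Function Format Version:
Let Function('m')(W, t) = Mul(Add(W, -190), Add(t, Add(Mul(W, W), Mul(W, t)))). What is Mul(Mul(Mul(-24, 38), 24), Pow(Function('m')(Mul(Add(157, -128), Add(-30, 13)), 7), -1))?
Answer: Rational(21888, 163650215) ≈ 0.00013375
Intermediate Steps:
Function('m')(W, t) = Mul(Add(-190, W), Add(t, Pow(W, 2), Mul(W, t))) (Function('m')(W, t) = Mul(Add(-190, W), Add(t, Add(Pow(W, 2), Mul(W, t)))) = Mul(Add(-190, W), Add(t, Pow(W, 2), Mul(W, t))))
Mul(Mul(Mul(-24, 38), 24), Pow(Function('m')(Mul(Add(157, -128), Add(-30, 13)), 7), -1)) = Mul(Mul(Mul(-24, 38), 24), Pow(Add(Pow(Mul(Add(157, -128), Add(-30, 13)), 3), Mul(-190, 7), Mul(-190, Pow(Mul(Add(157, -128), Add(-30, 13)), 2)), Mul(7, Pow(Mul(Add(157, -128), Add(-30, 13)), 2)), Mul(-189, Mul(Add(157, -128), Add(-30, 13)), 7)), -1)) = Mul(Mul(-912, 24), Pow(Add(Pow(Mul(29, -17), 3), -1330, Mul(-190, Pow(Mul(29, -17), 2)), Mul(7, Pow(Mul(29, -17), 2)), Mul(-189, Mul(29, -17), 7)), -1)) = Mul(-21888, Pow(Add(Pow(-493, 3), -1330, Mul(-190, Pow(-493, 2)), Mul(7, Pow(-493, 2)), Mul(-189, -493, 7)), -1)) = Mul(-21888, Pow(Add(-119823157, -1330, Mul(-190, 243049), Mul(7, 243049), 652239), -1)) = Mul(-21888, Pow(Add(-119823157, -1330, -46179310, 1701343, 652239), -1)) = Mul(-21888, Pow(-163650215, -1)) = Mul(-21888, Rational(-1, 163650215)) = Rational(21888, 163650215)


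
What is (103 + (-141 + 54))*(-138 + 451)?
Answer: 5008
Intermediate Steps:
(103 + (-141 + 54))*(-138 + 451) = (103 - 87)*313 = 16*313 = 5008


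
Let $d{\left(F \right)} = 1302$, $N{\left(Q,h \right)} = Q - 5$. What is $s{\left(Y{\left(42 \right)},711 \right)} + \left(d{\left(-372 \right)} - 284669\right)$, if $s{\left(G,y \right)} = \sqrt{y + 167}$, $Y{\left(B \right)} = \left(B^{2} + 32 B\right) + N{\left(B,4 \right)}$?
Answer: $-283367 + \sqrt{878} \approx -2.8334 \cdot 10^{5}$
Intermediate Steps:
$N{\left(Q,h \right)} = -5 + Q$
$Y{\left(B \right)} = -5 + B^{2} + 33 B$ ($Y{\left(B \right)} = \left(B^{2} + 32 B\right) + \left(-5 + B\right) = -5 + B^{2} + 33 B$)
$s{\left(G,y \right)} = \sqrt{167 + y}$
$s{\left(Y{\left(42 \right)},711 \right)} + \left(d{\left(-372 \right)} - 284669\right) = \sqrt{167 + 711} + \left(1302 - 284669\right) = \sqrt{878} + \left(1302 - 284669\right) = \sqrt{878} - 283367 = -283367 + \sqrt{878}$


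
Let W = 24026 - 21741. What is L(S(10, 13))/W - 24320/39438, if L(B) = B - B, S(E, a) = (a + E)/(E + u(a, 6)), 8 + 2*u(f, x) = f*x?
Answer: -12160/19719 ≈ -0.61666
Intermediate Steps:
u(f, x) = -4 + f*x/2 (u(f, x) = -4 + (f*x)/2 = -4 + f*x/2)
S(E, a) = (E + a)/(-4 + E + 3*a) (S(E, a) = (a + E)/(E + (-4 + (1/2)*a*6)) = (E + a)/(E + (-4 + 3*a)) = (E + a)/(-4 + E + 3*a))
L(B) = 0
W = 2285
L(S(10, 13))/W - 24320/39438 = 0/2285 - 24320/39438 = 0*(1/2285) - 24320*1/39438 = 0 - 12160/19719 = -12160/19719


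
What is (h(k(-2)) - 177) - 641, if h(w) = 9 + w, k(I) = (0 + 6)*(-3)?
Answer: -827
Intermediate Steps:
k(I) = -18 (k(I) = 6*(-3) = -18)
(h(k(-2)) - 177) - 641 = ((9 - 18) - 177) - 641 = (-9 - 177) - 641 = -186 - 641 = -827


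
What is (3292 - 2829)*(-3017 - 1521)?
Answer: -2101094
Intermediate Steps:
(3292 - 2829)*(-3017 - 1521) = 463*(-4538) = -2101094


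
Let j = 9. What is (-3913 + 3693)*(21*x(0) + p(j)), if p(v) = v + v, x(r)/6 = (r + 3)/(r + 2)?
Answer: -45540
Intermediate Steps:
x(r) = 6*(3 + r)/(2 + r) (x(r) = 6*((r + 3)/(r + 2)) = 6*((3 + r)/(2 + r)) = 6*(3 + r)/(2 + r))
p(v) = 2*v
(-3913 + 3693)*(21*x(0) + p(j)) = (-3913 + 3693)*(21*(6*(3 + 0)/(2 + 0)) + 2*9) = -220*(21*(6*3/2) + 18) = -220*(21*(6*(½)*3) + 18) = -220*(21*9 + 18) = -220*(189 + 18) = -220*207 = -45540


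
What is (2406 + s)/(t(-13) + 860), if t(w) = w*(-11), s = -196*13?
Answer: -142/1003 ≈ -0.14158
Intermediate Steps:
s = -2548
t(w) = -11*w
(2406 + s)/(t(-13) + 860) = (2406 - 2548)/(-11*(-13) + 860) = -142/(143 + 860) = -142/1003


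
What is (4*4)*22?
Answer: 352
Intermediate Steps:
(4*4)*22 = 16*22 = 352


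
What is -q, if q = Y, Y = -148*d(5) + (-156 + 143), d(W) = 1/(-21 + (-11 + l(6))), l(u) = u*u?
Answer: 50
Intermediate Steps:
l(u) = u**2
d(W) = 1/4 (d(W) = 1/(-21 + (-11 + 6**2)) = 1/(-21 + (-11 + 36)) = 1/(-21 + 25) = 1/4)
Y = -50 (Y = -148*1/4 + (-156 + 143) = -37 - 13 = -50)
q = -50
-q = -1*(-50) = 50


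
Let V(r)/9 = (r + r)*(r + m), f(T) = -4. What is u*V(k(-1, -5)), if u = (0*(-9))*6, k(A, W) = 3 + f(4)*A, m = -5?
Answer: 0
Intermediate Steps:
k(A, W) = 3 - 4*A
u = 0 (u = 0*6 = 0)
V(r) = 18*r*(-5 + r) (V(r) = 9*((r + r)*(r - 5)) = 9*((2*r)*(-5 + r)) = 9*(2*r*(-5 + r)) = 18*r*(-5 + r))
u*V(k(-1, -5)) = 0*(18*(3 - 4*(-1))*(-5 + (3 - 4*(-1)))) = 0*(18*(3 + 4)*(-5 + (3 + 4))) = 0*(18*7*(-5 + 7)) = 0*(18*7*2) = 0*252 = 0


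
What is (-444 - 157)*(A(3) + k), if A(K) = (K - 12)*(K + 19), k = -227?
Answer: 255425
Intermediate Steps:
A(K) = (-12 + K)*(19 + K)
(-444 - 157)*(A(3) + k) = (-444 - 157)*((-228 + 3**2 + 7*3) - 227) = -601*((-228 + 9 + 21) - 227) = -601*(-198 - 227) = -601*(-425) = 255425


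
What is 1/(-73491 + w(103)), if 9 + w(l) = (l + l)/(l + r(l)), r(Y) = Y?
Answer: -1/73499 ≈ -1.3606e-5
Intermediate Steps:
w(l) = -8 (w(l) = -9 + (l + l)/(l + l) = -9 + (2*l)/((2*l)) = -9 + (2*l)*(1/(2*l)) = -9 + 1 = -8)
1/(-73491 + w(103)) = 1/(-73491 - 8) = 1/(-73499) = -1/73499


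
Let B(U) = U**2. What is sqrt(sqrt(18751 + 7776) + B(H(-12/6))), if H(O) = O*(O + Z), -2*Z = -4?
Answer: 26527**(1/4) ≈ 12.762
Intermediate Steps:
Z = 2 (Z = -1/2*(-4) = 2)
H(O) = O*(2 + O) (H(O) = O*(O + 2) = O*(2 + O))
sqrt(sqrt(18751 + 7776) + B(H(-12/6))) = sqrt(sqrt(18751 + 7776) + ((-12/6)*(2 - 12/6))**2) = sqrt(sqrt(26527) + ((-12*1/6)*(2 - 12*1/6))**2) = sqrt(sqrt(26527) + (-2*(2 - 2))**2) = sqrt(sqrt(26527) + (-2*0)**2) = sqrt(sqrt(26527) + 0**2) = sqrt(sqrt(26527) + 0) = sqrt(sqrt(26527)) = 26527**(1/4)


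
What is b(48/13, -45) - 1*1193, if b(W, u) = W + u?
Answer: -16046/13 ≈ -1234.3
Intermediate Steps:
b(48/13, -45) - 1*1193 = (48/13 - 45) - 1*1193 = (48*(1/13) - 45) - 1193 = (48/13 - 45) - 1193 = -537/13 - 1193 = -16046/13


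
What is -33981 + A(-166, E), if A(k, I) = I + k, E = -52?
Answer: -34199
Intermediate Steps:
-33981 + A(-166, E) = -33981 + (-52 - 166) = -33981 - 218 = -34199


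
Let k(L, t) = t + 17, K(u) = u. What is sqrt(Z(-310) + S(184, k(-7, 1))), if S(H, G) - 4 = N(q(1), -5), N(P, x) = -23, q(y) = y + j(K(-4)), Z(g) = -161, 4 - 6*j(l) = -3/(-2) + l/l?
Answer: 6*I*sqrt(5) ≈ 13.416*I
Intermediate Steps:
k(L, t) = 17 + t
j(l) = 1/4 (j(l) = 2/3 - (-3/(-2) + l/l)/6 = 2/3 - (-3*(-1/2) + 1)/6 = 2/3 - (3/2 + 1)/6 = 2/3 - 1/6*5/2 = 2/3 - 5/12 = 1/4)
q(y) = 1/4 + y (q(y) = y + 1/4 = 1/4 + y)
S(H, G) = -19 (S(H, G) = 4 - 23 = -19)
sqrt(Z(-310) + S(184, k(-7, 1))) = sqrt(-161 - 19) = sqrt(-180) = 6*I*sqrt(5)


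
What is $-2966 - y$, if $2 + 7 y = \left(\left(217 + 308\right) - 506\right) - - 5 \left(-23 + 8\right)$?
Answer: $- \frac{20704}{7} \approx -2957.7$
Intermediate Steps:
$y = - \frac{58}{7}$ ($y = - \frac{2}{7} + \frac{\left(\left(217 + 308\right) - 506\right) - - 5 \left(-23 + 8\right)}{7} = - \frac{2}{7} + \frac{\left(525 - 506\right) - \left(-5\right) \left(-15\right)}{7} = - \frac{2}{7} + \frac{19 - 75}{7} = - \frac{2}{7} + \frac{1}{7} \left(-56\right) = - \frac{2}{7} - 8 = - \frac{58}{7} \approx -8.2857$)
$-2966 - y = -2966 - - \frac{58}{7} = -2966 + \frac{58}{7} = - \frac{20704}{7}$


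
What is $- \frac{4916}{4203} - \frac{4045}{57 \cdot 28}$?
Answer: $- \frac{8282357}{2235996} \approx -3.7041$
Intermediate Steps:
$- \frac{4916}{4203} - \frac{4045}{57 \cdot 28} = \left(-4916\right) \frac{1}{4203} - \frac{4045}{1596} = - \frac{4916}{4203} - \frac{4045}{1596} = - \frac{8282357}{2235996}$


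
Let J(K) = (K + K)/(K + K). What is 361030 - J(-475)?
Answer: 361029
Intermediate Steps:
J(K) = 1 (J(K) = (2*K)/((2*K)) = (2*K)*(1/(2*K)) = 1)
361030 - J(-475) = 361030 - 1*1 = 361030 - 1 = 361029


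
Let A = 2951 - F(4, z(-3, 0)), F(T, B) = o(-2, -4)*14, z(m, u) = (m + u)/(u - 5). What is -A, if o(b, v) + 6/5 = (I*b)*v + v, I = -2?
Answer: -16239/5 ≈ -3247.8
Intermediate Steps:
z(m, u) = (m + u)/(-5 + u)
o(b, v) = -6/5 + v - 2*b*v (o(b, v) = -6/5 + ((-2*b)*v + v) = -6/5 + (-2*b*v + v) = -6/5 + (v - 2*b*v) = -6/5 + v - 2*b*v)
F(T, B) = -1484/5 (F(T, B) = (-6/5 - 4 - 2*(-2)*(-4))*14 = (-6/5 - 4 - 16)*14 = -106/5*14 = -1484/5)
A = 16239/5 (A = 2951 - 1*(-1484/5) = 2951 + 1484/5 = 16239/5 ≈ 3247.8)
-A = -1*16239/5 = -16239/5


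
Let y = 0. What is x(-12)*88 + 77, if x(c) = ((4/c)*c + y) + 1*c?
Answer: -627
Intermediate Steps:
x(c) = 4 + c (x(c) = ((4/c)*c + 0) + 1*c = (4 + 0) + c = 4 + c)
x(-12)*88 + 77 = (4 - 12)*88 + 77 = -8*88 + 77 = -704 + 77 = -627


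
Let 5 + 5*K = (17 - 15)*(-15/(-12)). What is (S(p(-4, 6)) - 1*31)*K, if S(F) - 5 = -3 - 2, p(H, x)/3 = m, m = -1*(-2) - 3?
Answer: 31/2 ≈ 15.500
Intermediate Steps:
m = -1 (m = 2 - 3 = -1)
p(H, x) = -3 (p(H, x) = 3*(-1) = -3)
S(F) = 0 (S(F) = 5 + (-3 - 2) = 5 - 5 = 0)
K = -½ (K = -1 + ((17 - 15)*(-15/(-12)))/5 = -1 + (2*(-15*(-1/12)))/5 = -1 + (2*(5/4))/5 = -1 + (⅕)*(5/2) = -1 + ½ = -½ ≈ -0.50000)
(S(p(-4, 6)) - 1*31)*K = (0 - 1*31)*(-½) = (0 - 31)*(-½) = -31*(-½) = 31/2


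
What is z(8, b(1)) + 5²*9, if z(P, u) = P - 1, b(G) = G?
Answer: 232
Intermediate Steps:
z(P, u) = -1 + P
z(8, b(1)) + 5²*9 = (-1 + 8) + 5²*9 = 7 + 25*9 = 7 + 225 = 232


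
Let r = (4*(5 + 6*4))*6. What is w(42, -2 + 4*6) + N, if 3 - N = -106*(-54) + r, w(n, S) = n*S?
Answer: -5493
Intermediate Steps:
w(n, S) = S*n
r = 696 (r = (4*(5 + 24))*6 = (4*29)*6 = 116*6 = 696)
N = -6417 (N = 3 - (-106*(-54) + 696) = 3 - (5724 + 696) = 3 - 1*6420 = 3 - 6420 = -6417)
w(42, -2 + 4*6) + N = (-2 + 4*6)*42 - 6417 = (-2 + 24)*42 - 6417 = 22*42 - 6417 = 924 - 6417 = -5493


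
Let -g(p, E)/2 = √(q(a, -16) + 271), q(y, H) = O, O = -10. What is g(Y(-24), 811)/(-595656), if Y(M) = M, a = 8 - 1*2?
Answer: √29/99276 ≈ 5.4244e-5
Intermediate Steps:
a = 6 (a = 8 - 2 = 6)
q(y, H) = -10
g(p, E) = -6*√29 (g(p, E) = -2*√(-10 + 271) = -6*√29)
g(Y(-24), 811)/(-595656) = -6*√29/(-595656) = -6*√29*(-1/595656) = √29/99276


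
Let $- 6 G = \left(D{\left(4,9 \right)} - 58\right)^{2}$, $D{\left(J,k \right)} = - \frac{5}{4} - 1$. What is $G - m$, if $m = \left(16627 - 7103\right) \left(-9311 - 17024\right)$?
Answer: $\frac{24078137759}{96} \approx 2.5081 \cdot 10^{8}$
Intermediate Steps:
$m = -250814540$ ($m = 9524 \left(-26335\right) = -250814540$)
$D{\left(J,k \right)} = - \frac{9}{4}$ ($D{\left(J,k \right)} = \left(-5\right) \frac{1}{4} - 1 = - \frac{5}{4} - 1 = - \frac{9}{4}$)
$G = - \frac{58081}{96}$ ($G = - \frac{\left(- \frac{9}{4} - 58\right)^{2}}{6} = - \frac{\left(- \frac{241}{4}\right)^{2}}{6} = \left(- \frac{1}{6}\right) \frac{58081}{16} = - \frac{58081}{96} \approx -605.01$)
$G - m = - \frac{58081}{96} - -250814540 = - \frac{58081}{96} + 250814540 = \frac{24078137759}{96}$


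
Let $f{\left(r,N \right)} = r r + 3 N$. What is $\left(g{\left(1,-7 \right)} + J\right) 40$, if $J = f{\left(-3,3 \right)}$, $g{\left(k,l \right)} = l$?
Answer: $440$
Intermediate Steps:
$f{\left(r,N \right)} = r^{2} + 3 N$
$J = 18$ ($J = \left(-3\right)^{2} + 3 \cdot 3 = 9 + 9 = 18$)
$\left(g{\left(1,-7 \right)} + J\right) 40 = \left(-7 + 18\right) 40 = 11 \cdot 40 = 440$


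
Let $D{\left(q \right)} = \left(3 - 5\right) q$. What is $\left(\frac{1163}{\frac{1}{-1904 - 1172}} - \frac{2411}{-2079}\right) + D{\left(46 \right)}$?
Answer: $- \frac{7437578509}{2079} \approx -3.5775 \cdot 10^{6}$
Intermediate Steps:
$D{\left(q \right)} = - 2 q$
$\left(\frac{1163}{\frac{1}{-1904 - 1172}} - \frac{2411}{-2079}\right) + D{\left(46 \right)} = \left(\frac{1163}{\frac{1}{-1904 - 1172}} - \frac{2411}{-2079}\right) - 92 = \left(\frac{1163}{\frac{1}{-3076}} - - \frac{2411}{2079}\right) - 92 = \left(\frac{1163}{- \frac{1}{3076}} + \frac{2411}{2079}\right) - 92 = \left(1163 \left(-3076\right) + \frac{2411}{2079}\right) - 92 = \left(-3577388 + \frac{2411}{2079}\right) - 92 = - \frac{7437387241}{2079} - 92 = - \frac{7437578509}{2079}$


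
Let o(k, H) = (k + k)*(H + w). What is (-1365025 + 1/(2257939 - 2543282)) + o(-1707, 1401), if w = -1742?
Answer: -57311426894/285343 ≈ -2.0085e+5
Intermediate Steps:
o(k, H) = 2*k*(-1742 + H) (o(k, H) = (k + k)*(H - 1742) = (2*k)*(-1742 + H) = 2*k*(-1742 + H))
(-1365025 + 1/(2257939 - 2543282)) + o(-1707, 1401) = (-1365025 + 1/(2257939 - 2543282)) + 2*(-1707)*(-1742 + 1401) = (-1365025 + 1/(-285343)) + 2*(-1707)*(-341) = (-1365025 - 1/285343) + 1164174 = -389500328576/285343 + 1164174 = -57311426894/285343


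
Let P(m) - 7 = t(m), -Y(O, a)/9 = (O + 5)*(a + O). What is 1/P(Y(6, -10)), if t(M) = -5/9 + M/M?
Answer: 9/67 ≈ 0.13433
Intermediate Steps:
Y(O, a) = -9*(5 + O)*(O + a) (Y(O, a) = -9*(O + 5)*(a + O) = -9*(5 + O)*(O + a))
t(M) = 4/9 (t(M) = -5*⅑ + 1 = -5/9 + 1 = 4/9)
P(m) = 67/9 (P(m) = 7 + 4/9 = 67/9)
1/P(Y(6, -10)) = 1/(67/9) = 9/67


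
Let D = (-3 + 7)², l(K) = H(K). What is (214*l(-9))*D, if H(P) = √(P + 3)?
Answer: 3424*I*√6 ≈ 8387.0*I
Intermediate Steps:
H(P) = √(3 + P)
l(K) = √(3 + K)
D = 16 (D = 4² = 16)
(214*l(-9))*D = (214*√(3 - 9))*16 = (214*√(-6))*16 = (214*(I*√6))*16 = (214*I*√6)*16 = 3424*I*√6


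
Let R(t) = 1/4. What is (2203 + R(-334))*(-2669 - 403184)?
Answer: -3576782489/4 ≈ -8.9420e+8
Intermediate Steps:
R(t) = 1/4
(2203 + R(-334))*(-2669 - 403184) = (2203 + 1/4)*(-2669 - 403184) = (8813/4)*(-405853) = -3576782489/4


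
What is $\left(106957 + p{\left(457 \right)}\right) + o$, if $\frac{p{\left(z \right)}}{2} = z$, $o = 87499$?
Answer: $195370$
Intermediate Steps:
$p{\left(z \right)} = 2 z$
$\left(106957 + p{\left(457 \right)}\right) + o = \left(106957 + 2 \cdot 457\right) + 87499 = \left(106957 + 914\right) + 87499 = 107871 + 87499 = 195370$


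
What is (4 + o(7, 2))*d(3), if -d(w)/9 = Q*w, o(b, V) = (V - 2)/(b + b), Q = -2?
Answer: 216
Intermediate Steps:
o(b, V) = (-2 + V)/(2*b) (o(b, V) = (-2 + V)/((2*b)) = (-2 + V)*(1/(2*b)) = (-2 + V)/(2*b))
d(w) = 18*w (d(w) = -(-18)*w = 18*w)
(4 + o(7, 2))*d(3) = (4 + (½)*(-2 + 2)/7)*(18*3) = (4 + (½)*(⅐)*0)*54 = (4 + 0)*54 = 4*54 = 216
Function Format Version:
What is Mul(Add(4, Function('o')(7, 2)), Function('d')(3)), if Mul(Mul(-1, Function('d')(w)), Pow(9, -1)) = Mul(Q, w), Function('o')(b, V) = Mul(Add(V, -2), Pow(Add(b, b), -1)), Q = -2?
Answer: 216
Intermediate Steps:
Function('o')(b, V) = Mul(Rational(1, 2), Pow(b, -1), Add(-2, V)) (Function('o')(b, V) = Mul(Add(-2, V), Pow(Mul(2, b), -1)) = Mul(Add(-2, V), Mul(Rational(1, 2), Pow(b, -1))) = Mul(Rational(1, 2), Pow(b, -1), Add(-2, V)))
Function('d')(w) = Mul(18, w) (Function('d')(w) = Mul(-9, Mul(-2, w)) = Mul(18, w))
Mul(Add(4, Function('o')(7, 2)), Function('d')(3)) = Mul(Add(4, Mul(Rational(1, 2), Pow(7, -1), Add(-2, 2))), Mul(18, 3)) = Mul(Add(4, Mul(Rational(1, 2), Rational(1, 7), 0)), 54) = Mul(Add(4, 0), 54) = Mul(4, 54) = 216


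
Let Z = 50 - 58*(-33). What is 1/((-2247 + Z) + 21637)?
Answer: 1/21354 ≈ 4.6830e-5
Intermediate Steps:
Z = 1964 (Z = 50 + 1914 = 1964)
1/((-2247 + Z) + 21637) = 1/((-2247 + 1964) + 21637) = 1/(-283 + 21637) = 1/21354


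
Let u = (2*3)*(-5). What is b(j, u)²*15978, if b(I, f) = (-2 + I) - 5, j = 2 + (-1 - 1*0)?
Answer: 575208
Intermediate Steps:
j = 1 (j = 2 + (-1 + 0) = 2 - 1 = 1)
u = -30 (u = 6*(-5) = -30)
b(I, f) = -7 + I
b(j, u)²*15978 = (-7 + 1)²*15978 = (-6)²*15978 = 36*15978 = 575208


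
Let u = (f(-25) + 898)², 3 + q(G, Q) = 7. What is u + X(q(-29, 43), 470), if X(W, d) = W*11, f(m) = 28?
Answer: 857520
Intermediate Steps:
q(G, Q) = 4 (q(G, Q) = -3 + 7 = 4)
X(W, d) = 11*W
u = 857476 (u = (28 + 898)² = 926² = 857476)
u + X(q(-29, 43), 470) = 857476 + 11*4 = 857476 + 44 = 857520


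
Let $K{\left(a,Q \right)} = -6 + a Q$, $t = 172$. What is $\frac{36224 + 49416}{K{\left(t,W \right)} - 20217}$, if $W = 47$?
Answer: $- \frac{85640}{12139} \approx -7.0549$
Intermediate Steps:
$K{\left(a,Q \right)} = -6 + Q a$
$\frac{36224 + 49416}{K{\left(t,W \right)} - 20217} = \frac{36224 + 49416}{\left(-6 + 47 \cdot 172\right) - 20217} = \frac{85640}{\left(-6 + 8084\right) - 20217} = \frac{85640}{8078 - 20217} = \frac{85640}{-12139} = 85640 \left(- \frac{1}{12139}\right) = - \frac{85640}{12139}$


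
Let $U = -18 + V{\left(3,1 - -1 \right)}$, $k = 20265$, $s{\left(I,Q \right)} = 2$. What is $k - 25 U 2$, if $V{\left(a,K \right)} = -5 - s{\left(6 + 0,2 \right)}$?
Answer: $21515$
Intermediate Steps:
$V{\left(a,K \right)} = -7$ ($V{\left(a,K \right)} = -5 - 2 = -7$)
$U = -25$ ($U = -18 - 7 = -25$)
$k - 25 U 2 = 20265 - 25 \left(-25\right) 2 = 20265 - \left(-625\right) 2 = 20265 - -1250 = 20265 + 1250 = 21515$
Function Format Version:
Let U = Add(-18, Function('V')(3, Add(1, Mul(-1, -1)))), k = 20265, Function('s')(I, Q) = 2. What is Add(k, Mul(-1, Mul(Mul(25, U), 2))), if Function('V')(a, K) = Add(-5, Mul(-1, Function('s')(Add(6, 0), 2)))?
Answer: 21515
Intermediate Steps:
Function('V')(a, K) = -7 (Function('V')(a, K) = Add(-5, Mul(-1, 2)) = Add(-5, -2) = -7)
U = -25 (U = Add(-18, -7) = -25)
Add(k, Mul(-1, Mul(Mul(25, U), 2))) = Add(20265, Mul(-1, Mul(Mul(25, -25), 2))) = Add(20265, Mul(-1, Mul(-625, 2))) = Add(20265, Mul(-1, -1250)) = Add(20265, 1250) = 21515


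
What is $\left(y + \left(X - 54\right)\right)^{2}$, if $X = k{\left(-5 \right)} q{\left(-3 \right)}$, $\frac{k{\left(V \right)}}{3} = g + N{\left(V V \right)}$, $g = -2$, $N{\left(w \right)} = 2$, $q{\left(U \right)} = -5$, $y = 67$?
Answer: $169$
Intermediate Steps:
$k{\left(V \right)} = 0$ ($k{\left(V \right)} = 3 \left(-2 + 2\right) = 3 \cdot 0 = 0$)
$X = 0$ ($X = 0 \left(-5\right) = 0$)
$\left(y + \left(X - 54\right)\right)^{2} = \left(67 + \left(0 - 54\right)\right)^{2} = \left(67 - 54\right)^{2} = 13^{2} = 169$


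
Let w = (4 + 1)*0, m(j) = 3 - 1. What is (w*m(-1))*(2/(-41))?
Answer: 0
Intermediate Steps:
m(j) = 2
w = 0 (w = 5*0 = 0)
(w*m(-1))*(2/(-41)) = (0*2)*(2/(-41)) = 0*(2*(-1/41)) = 0*(-2/41) = 0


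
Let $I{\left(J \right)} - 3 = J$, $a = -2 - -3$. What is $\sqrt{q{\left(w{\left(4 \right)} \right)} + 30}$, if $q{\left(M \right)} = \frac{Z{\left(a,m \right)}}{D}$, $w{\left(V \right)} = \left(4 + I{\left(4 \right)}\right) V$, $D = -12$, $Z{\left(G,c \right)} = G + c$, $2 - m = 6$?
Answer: $\frac{11}{2} \approx 5.5$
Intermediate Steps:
$a = 1$ ($a = -2 + 3 = 1$)
$m = -4$ ($m = 2 - 6 = -4$)
$I{\left(J \right)} = 3 + J$
$w{\left(V \right)} = 11 V$ ($w{\left(V \right)} = \left(4 + \left(3 + 4\right)\right) V = \left(4 + 7\right) V = 11 V$)
$q{\left(M \right)} = \frac{1}{4}$ ($q{\left(M \right)} = \frac{1 - 4}{-12} = \left(-3\right) \left(- \frac{1}{12}\right) = \frac{1}{4}$)
$\sqrt{q{\left(w{\left(4 \right)} \right)} + 30} = \sqrt{\frac{1}{4} + 30} = \sqrt{\frac{121}{4}} = \frac{11}{2}$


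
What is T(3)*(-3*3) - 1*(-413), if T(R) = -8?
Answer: 485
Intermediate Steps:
T(3)*(-3*3) - 1*(-413) = -(-24)*3 - 1*(-413) = -8*(-9) + 413 = 72 + 413 = 485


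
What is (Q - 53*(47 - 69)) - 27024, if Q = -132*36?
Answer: -30610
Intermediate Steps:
Q = -4752
(Q - 53*(47 - 69)) - 27024 = (-4752 - 53*(47 - 69)) - 27024 = (-4752 - 53*(-22)) - 27024 = (-4752 + 1166) - 27024 = -3586 - 27024 = -30610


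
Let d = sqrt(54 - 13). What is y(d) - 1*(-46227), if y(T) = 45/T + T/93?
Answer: 46227 + 4226*sqrt(41)/3813 ≈ 46234.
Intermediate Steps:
d = sqrt(41) ≈ 6.4031
y(T) = 45/T + T/93 (y(T) = 45/T + T*(1/93) = 45/T + T/93)
y(d) - 1*(-46227) = (45/(sqrt(41)) + sqrt(41)/93) - 1*(-46227) = (45*(sqrt(41)/41) + sqrt(41)/93) + 46227 = (45*sqrt(41)/41 + sqrt(41)/93) + 46227 = 4226*sqrt(41)/3813 + 46227 = 46227 + 4226*sqrt(41)/3813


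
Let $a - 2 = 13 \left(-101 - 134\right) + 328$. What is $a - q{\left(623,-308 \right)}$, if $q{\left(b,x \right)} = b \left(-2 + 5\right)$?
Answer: $-4594$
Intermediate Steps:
$q{\left(b,x \right)} = 3 b$ ($q{\left(b,x \right)} = b 3 = 3 b$)
$a = -2725$ ($a = 2 + \left(13 \left(-101 - 134\right) + 328\right) = 2 + \left(13 \left(-235\right) + 328\right) = 2 + \left(-3055 + 328\right) = 2 - 2727 = -2725$)
$a - q{\left(623,-308 \right)} = -2725 - 3 \cdot 623 = -2725 - 1869 = -4594$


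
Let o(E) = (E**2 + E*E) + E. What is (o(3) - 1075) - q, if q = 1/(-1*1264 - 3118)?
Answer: -4618627/4382 ≈ -1054.0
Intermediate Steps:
o(E) = E + 2*E**2 (o(E) = (E**2 + E**2) + E = 2*E**2 + E = E + 2*E**2)
q = -1/4382 (q = 1/(-1264 - 3118) = 1/(-4382) = -1/4382 ≈ -0.00022821)
(o(3) - 1075) - q = (3*(1 + 2*3) - 1075) - 1*(-1/4382) = (3*(1 + 6) - 1075) + 1/4382 = (3*7 - 1075) + 1/4382 = (21 - 1075) + 1/4382 = -1054 + 1/4382 = -4618627/4382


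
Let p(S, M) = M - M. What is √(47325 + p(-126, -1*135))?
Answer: 5*√1893 ≈ 217.54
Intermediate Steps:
p(S, M) = 0
√(47325 + p(-126, -1*135)) = √(47325 + 0) = √47325 = 5*√1893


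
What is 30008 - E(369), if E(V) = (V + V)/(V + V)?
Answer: 30007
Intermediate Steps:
E(V) = 1 (E(V) = (2*V)/((2*V)) = (2*V)*(1/(2*V)) = 1)
30008 - E(369) = 30008 - 1*1 = 30008 - 1 = 30007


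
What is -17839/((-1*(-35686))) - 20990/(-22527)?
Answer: 347189987/803898522 ≈ 0.43188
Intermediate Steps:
-17839/((-1*(-35686))) - 20990/(-22527) = -17839/35686 - 20990*(-1/22527) = -17839*1/35686 + 20990/22527 = -17839/35686 + 20990/22527 = 347189987/803898522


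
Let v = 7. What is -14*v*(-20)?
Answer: 1960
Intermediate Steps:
-14*v*(-20) = -14*7*(-20) = -98*(-20) = 1960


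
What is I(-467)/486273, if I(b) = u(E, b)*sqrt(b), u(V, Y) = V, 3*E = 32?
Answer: 32*I*sqrt(467)/1458819 ≈ 0.00047403*I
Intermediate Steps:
E = 32/3 (E = (1/3)*32 = 32/3 ≈ 10.667)
I(b) = 32*sqrt(b)/3
I(-467)/486273 = (32*sqrt(-467)/3)/486273 = (32*(I*sqrt(467))/3)*(1/486273) = (32*I*sqrt(467)/3)*(1/486273) = 32*I*sqrt(467)/1458819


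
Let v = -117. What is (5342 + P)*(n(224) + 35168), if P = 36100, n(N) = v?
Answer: 1452583542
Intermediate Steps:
n(N) = -117
(5342 + P)*(n(224) + 35168) = (5342 + 36100)*(-117 + 35168) = 41442*35051 = 1452583542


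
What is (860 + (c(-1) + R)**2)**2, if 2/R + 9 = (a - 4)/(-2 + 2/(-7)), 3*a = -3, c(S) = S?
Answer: 104807245726681/141158161 ≈ 7.4248e+5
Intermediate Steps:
a = -1 (a = (1/3)*(-3) = -1)
R = -32/109 (R = 2/(-9 + (-1 - 4)/(-2 + 2/(-7))) = 2/(-9 - 5/(-2 + 2*(-1/7))) = 2/(-9 - 5/(-2 - 2/7)) = 2/(-9 - 5/(-16/7)) = 2/(-9 - 5*(-7/16)) = 2/(-9 + 35/16) = 2/(-109/16) = 2*(-16/109) = -32/109 ≈ -0.29358)
(860 + (c(-1) + R)**2)**2 = (860 + (-1 - 32/109)**2)**2 = (860 + (-141/109)**2)**2 = (860 + 19881/11881)**2 = (10237541/11881)**2 = 104807245726681/141158161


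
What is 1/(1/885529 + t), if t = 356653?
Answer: 885529/315826574438 ≈ 2.8038e-6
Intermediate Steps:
1/(1/885529 + t) = 1/(1/885529 + 356653) = 1/(315826574438/885529) = 885529/315826574438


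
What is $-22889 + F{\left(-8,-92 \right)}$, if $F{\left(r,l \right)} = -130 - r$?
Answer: $-23011$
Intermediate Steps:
$-22889 + F{\left(-8,-92 \right)} = -22889 - 122 = -23011$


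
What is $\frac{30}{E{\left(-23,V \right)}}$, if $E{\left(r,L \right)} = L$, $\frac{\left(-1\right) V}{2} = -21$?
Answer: $\frac{5}{7} \approx 0.71429$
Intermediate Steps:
$V = 42$ ($V = \left(-2\right) \left(-21\right) = 42$)
$\frac{30}{E{\left(-23,V \right)}} = \frac{30}{42} = 30 \cdot \frac{1}{42} = \frac{5}{7}$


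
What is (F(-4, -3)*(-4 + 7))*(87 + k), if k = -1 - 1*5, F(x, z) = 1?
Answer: 243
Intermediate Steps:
k = -6 (k = -1 - 5 = -6)
(F(-4, -3)*(-4 + 7))*(87 + k) = (1*(-4 + 7))*(87 - 6) = (1*3)*81 = 3*81 = 243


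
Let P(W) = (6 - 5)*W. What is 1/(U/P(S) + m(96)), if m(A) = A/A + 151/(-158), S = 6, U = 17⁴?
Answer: 237/3299090 ≈ 7.1838e-5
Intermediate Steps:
U = 83521
m(A) = 7/158 (m(A) = 1 + 151*(-1/158) = 1 - 151/158 = 7/158)
P(W) = W (P(W) = 1*W = W)
1/(U/P(S) + m(96)) = 1/(83521/6 + 7/158) = 1/(3299090/237) = 237/3299090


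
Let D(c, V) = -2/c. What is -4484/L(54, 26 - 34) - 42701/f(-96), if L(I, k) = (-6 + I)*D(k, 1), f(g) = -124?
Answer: -10901/372 ≈ -29.304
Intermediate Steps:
L(I, k) = -2*(-6 + I)/k (L(I, k) = (-6 + I)*(-2/k) = -2*(-6 + I)/k)
-4484/L(54, 26 - 34) - 42701/f(-96) = -4484*(26 - 34)/(2*(6 - 1*54)) - 42701/(-124) = -4484*(-4/(6 - 54)) - 42701*(-1/124) = -4484/(2*(-⅛)*(-48)) + 42701/124 = -4484/12 + 42701/124 = -4484*1/12 + 42701/124 = -1121/3 + 42701/124 = -10901/372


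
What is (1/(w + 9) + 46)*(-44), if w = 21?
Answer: -30382/15 ≈ -2025.5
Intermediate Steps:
(1/(w + 9) + 46)*(-44) = (1/(21 + 9) + 46)*(-44) = (1/30 + 46)*(-44) = (1381/30)*(-44) = -30382/15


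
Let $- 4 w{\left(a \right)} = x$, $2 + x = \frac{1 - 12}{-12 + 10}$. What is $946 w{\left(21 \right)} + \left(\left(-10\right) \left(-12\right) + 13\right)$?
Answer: $- \frac{2779}{4} \approx -694.75$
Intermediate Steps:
$x = \frac{7}{2}$ ($x = -2 + \frac{1 - 12}{-12 + 10} = -2 - \frac{11}{-2} = -2 - - \frac{11}{2} = -2 + \frac{11}{2} = \frac{7}{2} \approx 3.5$)
$w{\left(a \right)} = - \frac{7}{8}$ ($w{\left(a \right)} = \left(- \frac{1}{4}\right) \frac{7}{2} = - \frac{7}{8}$)
$946 w{\left(21 \right)} + \left(\left(-10\right) \left(-12\right) + 13\right) = 946 \left(- \frac{7}{8}\right) + \left(\left(-10\right) \left(-12\right) + 13\right) = - \frac{3311}{4} + \left(120 + 13\right) = - \frac{3311}{4} + 133 = - \frac{2779}{4}$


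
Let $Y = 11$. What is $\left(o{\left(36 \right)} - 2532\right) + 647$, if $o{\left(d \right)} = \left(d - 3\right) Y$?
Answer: $-1522$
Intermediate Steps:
$o{\left(d \right)} = -33 + 11 d$ ($o{\left(d \right)} = \left(d - 3\right) 11 = \left(-3 + d\right) 11 = -33 + 11 d$)
$\left(o{\left(36 \right)} - 2532\right) + 647 = \left(\left(-33 + 11 \cdot 36\right) - 2532\right) + 647 = \left(\left(-33 + 396\right) - 2532\right) + 647 = \left(363 - 2532\right) + 647 = -2169 + 647 = -1522$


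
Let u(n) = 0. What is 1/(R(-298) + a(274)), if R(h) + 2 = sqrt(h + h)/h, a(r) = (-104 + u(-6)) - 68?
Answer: -25926/4511125 + I*sqrt(149)/4511125 ≈ -0.0057471 + 2.7059e-6*I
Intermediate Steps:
a(r) = -172 (a(r) = (-104 + 0) - 68 = -104 - 68 = -172)
R(h) = -2 + sqrt(2)/sqrt(h) (R(h) = -2 + sqrt(h + h)/h = -2 + sqrt(2*h)/h = -2 + (sqrt(2)*sqrt(h))/h = -2 + sqrt(2)/sqrt(h))
1/(R(-298) + a(274)) = 1/((-2 + sqrt(2)/sqrt(-298)) - 172) = 1/((-2 + sqrt(2)*(-I*sqrt(298)/298)) - 172) = 1/((-2 - I*sqrt(149)/149) - 172) = 1/(-174 - I*sqrt(149)/149)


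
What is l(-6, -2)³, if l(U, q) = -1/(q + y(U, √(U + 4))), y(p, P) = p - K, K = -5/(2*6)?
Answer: 1728/753571 ≈ 0.0022931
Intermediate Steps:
K = -5/12 ≈ -0.41667
y(p, P) = 5/12 + p (y(p, P) = p - 1*(-5/12) = p + 5/12 = 5/12 + p)
l(U, q) = -1/(5/12 + U + q) (l(U, q) = -1/(q + (5/12 + U)) = -1/(5/12 + U + q))
l(-6, -2)³ = (-12/(5 + 12*(-6) + 12*(-2)))³ = (-12/(5 - 72 - 24))³ = (-12/(-91))³ = (-12*(-1/91))³ = (12/91)³ = 1728/753571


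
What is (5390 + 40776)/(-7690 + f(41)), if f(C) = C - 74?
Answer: -46166/7723 ≈ -5.9777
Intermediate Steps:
f(C) = -74 + C
(5390 + 40776)/(-7690 + f(41)) = (5390 + 40776)/(-7690 + (-74 + 41)) = 46166/(-7690 - 33) = 46166/(-7723) = 46166*(-1/7723) = -46166/7723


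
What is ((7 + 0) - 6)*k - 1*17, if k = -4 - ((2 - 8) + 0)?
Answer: -15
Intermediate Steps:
k = 2 (k = -4 - (-6 + 0) = -4 - 1*(-6) = -4 + 6 = 2)
((7 + 0) - 6)*k - 1*17 = ((7 + 0) - 6)*2 - 1*17 = (7 - 6)*2 - 17 = 1*2 - 17 = 2 - 17 = -15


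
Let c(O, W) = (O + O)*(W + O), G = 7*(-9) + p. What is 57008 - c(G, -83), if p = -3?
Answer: 37340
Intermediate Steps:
G = -66 (G = 7*(-9) - 3 = -63 - 3 = -66)
c(O, W) = 2*O*(O + W) (c(O, W) = (2*O)*(O + W) = 2*O*(O + W))
57008 - c(G, -83) = 57008 - 2*(-66)*(-66 - 83) = 57008 - 2*(-66)*(-149) = 57008 - 1*19668 = 57008 - 19668 = 37340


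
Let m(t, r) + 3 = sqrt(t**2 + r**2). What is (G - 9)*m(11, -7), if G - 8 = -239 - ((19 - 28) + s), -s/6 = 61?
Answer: -405 + 135*sqrt(170) ≈ 1355.2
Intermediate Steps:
s = -366 (s = -6*61 = -366)
G = 144 (G = 8 + (-239 - ((19 - 28) - 366)) = 8 + (-239 - (-9 - 366)) = 8 + (-239 - 1*(-375)) = 8 + (-239 + 375) = 8 + 136 = 144)
m(t, r) = -3 + sqrt(r**2 + t**2) (m(t, r) = -3 + sqrt(t**2 + r**2) = -3 + sqrt(r**2 + t**2))
(G - 9)*m(11, -7) = (144 - 9)*(-3 + sqrt((-7)**2 + 11**2)) = 135*(-3 + sqrt(49 + 121)) = 135*(-3 + sqrt(170)) = -405 + 135*sqrt(170)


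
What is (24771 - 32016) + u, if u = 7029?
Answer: -216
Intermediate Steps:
(24771 - 32016) + u = (24771 - 32016) + 7029 = -7245 + 7029 = -216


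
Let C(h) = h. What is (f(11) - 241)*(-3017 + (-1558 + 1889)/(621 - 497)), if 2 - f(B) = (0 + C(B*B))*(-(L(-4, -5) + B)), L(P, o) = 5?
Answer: -634299569/124 ≈ -5.1153e+6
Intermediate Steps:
f(B) = 2 - B²*(-5 - B) (f(B) = 2 - (0 + B*B)*(-(5 + B)) = 2 - (0 + B²)*(-5 - B) = 2 - B²*(-5 - B))
(f(11) - 241)*(-3017 + (-1558 + 1889)/(621 - 497)) = ((2 + 11³ + 5*11²) - 241)*(-3017 + (-1558 + 1889)/(621 - 497)) = ((2 + 1331 + 5*121) - 241)*(-3017 + 331/124) = ((2 + 1331 + 605) - 241)*(-3017 + 331*(1/124)) = (1938 - 241)*(-3017 + 331/124) = 1697*(-373777/124) = -634299569/124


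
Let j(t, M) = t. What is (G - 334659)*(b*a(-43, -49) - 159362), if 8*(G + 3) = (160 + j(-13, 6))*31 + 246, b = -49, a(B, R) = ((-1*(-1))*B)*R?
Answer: 701810024265/8 ≈ 8.7726e+10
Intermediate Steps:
a(B, R) = B*R (a(B, R) = (1*B)*R = B*R)
G = 4779/8 (G = -3 + ((160 - 13)*31 + 246)/8 = -3 + (147*31 + 246)/8 = -3 + (4557 + 246)/8 = -3 + (1/8)*4803 = -3 + 4803/8 = 4779/8 ≈ 597.38)
(G - 334659)*(b*a(-43, -49) - 159362) = (4779/8 - 334659)*(-(-2107)*(-49) - 159362) = -2672493*(-49*2107 - 159362)/8 = -2672493*(-103243 - 159362)/8 = -2672493/8*(-262605) = 701810024265/8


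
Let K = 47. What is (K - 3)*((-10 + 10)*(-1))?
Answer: 0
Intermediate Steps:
(K - 3)*((-10 + 10)*(-1)) = (47 - 3)*((-10 + 10)*(-1)) = 44*(0*(-1)) = 44*0 = 0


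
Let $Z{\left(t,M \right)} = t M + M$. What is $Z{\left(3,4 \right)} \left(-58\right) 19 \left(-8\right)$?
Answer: $141056$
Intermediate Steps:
$Z{\left(t,M \right)} = M + M t$ ($Z{\left(t,M \right)} = M t + M = M + M t$)
$Z{\left(3,4 \right)} \left(-58\right) 19 \left(-8\right) = 4 \left(1 + 3\right) \left(-58\right) 19 \left(-8\right) = 4 \cdot 4 \left(-58\right) 19 \left(-8\right) = 16 \left(-58\right) 19 \left(-8\right) = \left(-928\right) 19 \left(-8\right) = \left(-17632\right) \left(-8\right) = 141056$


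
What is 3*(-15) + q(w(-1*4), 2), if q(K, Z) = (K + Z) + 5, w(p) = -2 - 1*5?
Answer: -45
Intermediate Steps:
w(p) = -7 (w(p) = -2 - 5 = -7)
q(K, Z) = 5 + K + Z
3*(-15) + q(w(-1*4), 2) = 3*(-15) + (5 - 7 + 2) = -45 + 0 = -45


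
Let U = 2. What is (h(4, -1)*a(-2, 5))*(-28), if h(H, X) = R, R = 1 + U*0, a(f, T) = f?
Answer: 56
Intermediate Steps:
R = 1 (R = 1 + 2*0 = 1 + 0 = 1)
h(H, X) = 1
(h(4, -1)*a(-2, 5))*(-28) = (1*(-2))*(-28) = -2*(-28) = 56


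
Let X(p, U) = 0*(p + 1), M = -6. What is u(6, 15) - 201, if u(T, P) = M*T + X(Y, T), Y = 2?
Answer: -237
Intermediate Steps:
X(p, U) = 0 (X(p, U) = 0*(1 + p) = 0)
u(T, P) = -6*T (u(T, P) = -6*T + 0 = -6*T)
u(6, 15) - 201 = -6*6 - 201 = -36 - 201 = -237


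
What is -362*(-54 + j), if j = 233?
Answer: -64798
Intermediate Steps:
-362*(-54 + j) = -362*(-54 + 233) = -362*179 = -64798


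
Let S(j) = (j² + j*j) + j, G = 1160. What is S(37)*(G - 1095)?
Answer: 180375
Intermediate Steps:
S(j) = j + 2*j² (S(j) = (j² + j²) + j = 2*j² + j = j + 2*j²)
S(37)*(G - 1095) = (37*(1 + 2*37))*(1160 - 1095) = (37*(1 + 74))*65 = (37*75)*65 = 2775*65 = 180375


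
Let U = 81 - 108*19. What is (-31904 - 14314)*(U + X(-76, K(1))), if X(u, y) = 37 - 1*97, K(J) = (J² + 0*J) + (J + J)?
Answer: 93868758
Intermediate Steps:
U = -1971 (U = 81 - 2052 = -1971)
K(J) = J² + 2*J (K(J) = (J² + 0) + 2*J = J² + 2*J)
X(u, y) = -60 (X(u, y) = 37 - 97 = -60)
(-31904 - 14314)*(U + X(-76, K(1))) = (-31904 - 14314)*(-1971 - 60) = -46218*(-2031) = 93868758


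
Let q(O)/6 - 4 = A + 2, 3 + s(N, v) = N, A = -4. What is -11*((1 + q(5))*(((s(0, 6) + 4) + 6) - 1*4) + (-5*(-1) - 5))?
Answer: -429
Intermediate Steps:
s(N, v) = -3 + N
q(O) = 12 (q(O) = 24 + 6*(-4 + 2) = 24 + 6*(-2) = 24 - 12 = 12)
-11*((1 + q(5))*(((s(0, 6) + 4) + 6) - 1*4) + (-5*(-1) - 5)) = -11*((1 + 12)*((((-3 + 0) + 4) + 6) - 1*4) + (-5*(-1) - 5)) = -11*(13*(((-3 + 4) + 6) - 4) + (5 - 5)) = -11*(13*((1 + 6) - 4) + 0) = -11*(13*(7 - 4) + 0) = -11*(13*3 + 0) = -11*(39 + 0) = -11*39 = -429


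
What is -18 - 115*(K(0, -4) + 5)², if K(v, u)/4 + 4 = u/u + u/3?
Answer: -157597/9 ≈ -17511.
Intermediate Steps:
K(v, u) = -12 + 4*u/3 (K(v, u) = -16 + 4*(u/u + u/3) = -16 + 4*(1 + u*(⅓)) = -16 + 4*(1 + u/3) = -16 + (4 + 4*u/3) = -12 + 4*u/3)
-18 - 115*(K(0, -4) + 5)² = -18 - 115*((-12 + (4/3)*(-4)) + 5)² = -18 - 115*((-12 - 16/3) + 5)² = -18 - 115*(-52/3 + 5)² = -18 - 115*(-37/3)² = -18 - 115*1369/9 = -18 - 157435/9 = -157597/9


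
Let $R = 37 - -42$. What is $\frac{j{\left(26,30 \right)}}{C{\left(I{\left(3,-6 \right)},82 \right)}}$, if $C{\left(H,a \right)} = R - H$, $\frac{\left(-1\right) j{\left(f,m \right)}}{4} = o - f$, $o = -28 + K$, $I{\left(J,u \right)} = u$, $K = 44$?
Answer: $\frac{8}{17} \approx 0.47059$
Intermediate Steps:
$o = 16$ ($o = -28 + 44 = 16$)
$j{\left(f,m \right)} = -64 + 4 f$ ($j{\left(f,m \right)} = - 4 \left(16 - f\right) = -64 + 4 f$)
$R = 79$ ($R = 37 + 42 = 79$)
$C{\left(H,a \right)} = 79 - H$
$\frac{j{\left(26,30 \right)}}{C{\left(I{\left(3,-6 \right)},82 \right)}} = \frac{-64 + 4 \cdot 26}{79 - -6} = \frac{-64 + 104}{79 + 6} = \frac{40}{85} = 40 \cdot \frac{1}{85} = \frac{8}{17}$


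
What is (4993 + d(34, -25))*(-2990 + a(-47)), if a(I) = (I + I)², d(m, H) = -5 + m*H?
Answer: 24190748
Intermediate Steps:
d(m, H) = -5 + H*m
a(I) = 4*I² (a(I) = (2*I)² = 4*I²)
(4993 + d(34, -25))*(-2990 + a(-47)) = (4993 + (-5 - 25*34))*(-2990 + 4*(-47)²) = (4993 + (-5 - 850))*(-2990 + 4*2209) = (4993 - 855)*(-2990 + 8836) = 4138*5846 = 24190748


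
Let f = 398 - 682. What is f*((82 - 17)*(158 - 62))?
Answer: -1772160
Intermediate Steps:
f = -284
f*((82 - 17)*(158 - 62)) = -284*(82 - 17)*(158 - 62) = -18460*96 = -284*6240 = -1772160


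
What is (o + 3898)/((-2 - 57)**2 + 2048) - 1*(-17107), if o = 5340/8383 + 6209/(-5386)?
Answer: 224776319053949/13138893858 ≈ 17108.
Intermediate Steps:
o = -23288807/45150838 (o = 5340*(1/8383) + 6209*(-1/5386) = 5340/8383 - 6209/5386 = -23288807/45150838 ≈ -0.51580)
(o + 3898)/((-2 - 57)**2 + 2048) - 1*(-17107) = (-23288807/45150838 + 3898)/((-2 - 57)**2 + 2048) - 1*(-17107) = 175974677717/(45150838*((-59)**2 + 2048)) + 17107 = 175974677717/(45150838*(3481 + 2048)) + 17107 = (175974677717/45150838)/5529 + 17107 = (175974677717/45150838)*(1/5529) + 17107 = 9261825143/13138893858 + 17107 = 224776319053949/13138893858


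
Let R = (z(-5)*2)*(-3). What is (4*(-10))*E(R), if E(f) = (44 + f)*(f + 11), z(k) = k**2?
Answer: -589360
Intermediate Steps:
R = -150 (R = ((-5)**2*2)*(-3) = (25*2)*(-3) = 50*(-3) = -150)
E(f) = (11 + f)*(44 + f) (E(f) = (44 + f)*(11 + f) = (11 + f)*(44 + f))
(4*(-10))*E(R) = (4*(-10))*(484 + (-150)**2 + 55*(-150)) = -40*(484 + 22500 - 8250) = -40*14734 = -589360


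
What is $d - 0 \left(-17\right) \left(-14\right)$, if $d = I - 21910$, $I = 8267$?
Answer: $-13643$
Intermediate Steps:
$d = -13643$ ($d = 8267 - 21910 = -13643$)
$d - 0 \left(-17\right) \left(-14\right) = -13643 - 0 \left(-17\right) \left(-14\right) = -13643 - 0 \left(-14\right) = -13643 - 0 = -13643 + 0 = -13643$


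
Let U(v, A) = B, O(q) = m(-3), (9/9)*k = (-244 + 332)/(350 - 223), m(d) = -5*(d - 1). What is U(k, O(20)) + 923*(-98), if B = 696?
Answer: -89758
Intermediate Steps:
m(d) = 5 - 5*d (m(d) = -5*(-1 + d) = 5 - 5*d)
k = 88/127 (k = (-244 + 332)/(350 - 223) = 88/127 ≈ 0.69291)
O(q) = 20 (O(q) = 5 - 5*(-3) = 5 + 15 = 20)
U(v, A) = 696
U(k, O(20)) + 923*(-98) = 696 + 923*(-98) = 696 - 90454 = -89758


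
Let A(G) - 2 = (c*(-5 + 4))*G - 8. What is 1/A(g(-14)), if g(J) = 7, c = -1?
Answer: 1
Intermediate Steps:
A(G) = -6 + G (A(G) = 2 + ((-(-5 + 4))*G - 8) = 2 + ((-1*(-1))*G - 8) = 2 + (1*G - 8) = 2 + (G - 8) = 2 + (-8 + G) = -6 + G)
1/A(g(-14)) = 1/(-6 + 7) = 1/1 = 1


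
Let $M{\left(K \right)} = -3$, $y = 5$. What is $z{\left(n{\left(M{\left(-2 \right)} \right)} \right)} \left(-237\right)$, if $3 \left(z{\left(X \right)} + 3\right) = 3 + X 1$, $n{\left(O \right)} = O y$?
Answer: $1659$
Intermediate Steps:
$n{\left(O \right)} = 5 O$ ($n{\left(O \right)} = O 5 = 5 O$)
$z{\left(X \right)} = -2 + \frac{X}{3}$ ($z{\left(X \right)} = -3 + \frac{3 + X 1}{3} = -3 + \frac{3 + X}{3} = -3 + \left(1 + \frac{X}{3}\right) = -2 + \frac{X}{3}$)
$z{\left(n{\left(M{\left(-2 \right)} \right)} \right)} \left(-237\right) = \left(-2 + \frac{5 \left(-3\right)}{3}\right) \left(-237\right) = \left(-2 + \frac{1}{3} \left(-15\right)\right) \left(-237\right) = \left(-2 - 5\right) \left(-237\right) = \left(-7\right) \left(-237\right) = 1659$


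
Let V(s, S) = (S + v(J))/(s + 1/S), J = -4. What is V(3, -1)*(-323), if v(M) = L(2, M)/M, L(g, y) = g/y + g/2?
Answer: 2907/16 ≈ 181.69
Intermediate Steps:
L(g, y) = g/2 + g/y (L(g, y) = g/y + g*(½) = g/y + g/2 = g/2 + g/y)
v(M) = (1 + 2/M)/M (v(M) = ((½)*2 + 2/M)/M = (1 + 2/M)/M)
V(s, S) = (-⅛ + S)/(s + 1/S) (V(s, S) = (S + (2 - 4)/(-4)²)/(s + 1/S) = (S + (1/16)*(-2))/(s + 1/S) = (S - ⅛)/(s + 1/S) = (-⅛ + S)/(s + 1/S))
V(3, -1)*(-323) = ((⅛)*(-1)*(-1 + 8*(-1))/(1 - 1*3))*(-323) = ((⅛)*(-1)*(-1 - 8)/(1 - 3))*(-323) = ((⅛)*(-1)*(-9)/(-2))*(-323) = ((⅛)*(-1)*(-½)*(-9))*(-323) = -9/16*(-323) = 2907/16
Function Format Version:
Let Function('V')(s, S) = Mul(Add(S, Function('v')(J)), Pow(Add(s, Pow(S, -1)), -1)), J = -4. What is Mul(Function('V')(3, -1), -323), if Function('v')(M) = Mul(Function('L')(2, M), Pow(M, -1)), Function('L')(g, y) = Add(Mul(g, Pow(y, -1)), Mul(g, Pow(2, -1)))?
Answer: Rational(2907, 16) ≈ 181.69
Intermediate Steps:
Function('L')(g, y) = Add(Mul(Rational(1, 2), g), Mul(g, Pow(y, -1))) (Function('L')(g, y) = Add(Mul(g, Pow(y, -1)), Mul(g, Rational(1, 2))) = Add(Mul(g, Pow(y, -1)), Mul(Rational(1, 2), g)) = Add(Mul(Rational(1, 2), g), Mul(g, Pow(y, -1))))
Function('v')(M) = Mul(Pow(M, -1), Add(1, Mul(2, Pow(M, -1)))) (Function('v')(M) = Mul(Add(Mul(Rational(1, 2), 2), Mul(2, Pow(M, -1))), Pow(M, -1)) = Mul(Add(1, Mul(2, Pow(M, -1))), Pow(M, -1)) = Mul(Pow(M, -1), Add(1, Mul(2, Pow(M, -1)))))
Function('V')(s, S) = Mul(Pow(Add(s, Pow(S, -1)), -1), Add(Rational(-1, 8), S)) (Function('V')(s, S) = Mul(Add(S, Mul(Pow(-4, -2), Add(2, -4))), Pow(Add(s, Pow(S, -1)), -1)) = Mul(Add(S, Mul(Rational(1, 16), -2)), Pow(Add(s, Pow(S, -1)), -1)) = Mul(Add(S, Rational(-1, 8)), Pow(Add(s, Pow(S, -1)), -1)) = Mul(Add(Rational(-1, 8), S), Pow(Add(s, Pow(S, -1)), -1)) = Mul(Pow(Add(s, Pow(S, -1)), -1), Add(Rational(-1, 8), S)))
Mul(Function('V')(3, -1), -323) = Mul(Mul(Rational(1, 8), -1, Pow(Add(1, Mul(-1, 3)), -1), Add(-1, Mul(8, -1))), -323) = Mul(Mul(Rational(1, 8), -1, Pow(Add(1, -3), -1), Add(-1, -8)), -323) = Mul(Mul(Rational(1, 8), -1, Pow(-2, -1), -9), -323) = Mul(Mul(Rational(1, 8), -1, Rational(-1, 2), -9), -323) = Mul(Rational(-9, 16), -323) = Rational(2907, 16)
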